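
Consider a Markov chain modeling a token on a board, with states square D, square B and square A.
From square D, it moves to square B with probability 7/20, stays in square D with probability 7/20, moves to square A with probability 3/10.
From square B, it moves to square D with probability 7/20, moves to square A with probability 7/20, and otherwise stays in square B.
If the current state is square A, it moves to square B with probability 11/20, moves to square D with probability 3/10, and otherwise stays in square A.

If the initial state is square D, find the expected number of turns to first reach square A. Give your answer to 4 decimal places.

3.1579

Let t(s) be the expected number of turns to first reach square A from state s, with t(square A) = 0. Conditioning on the first turn:
t(square D) = 1 + 0.35·t(square D) + 0.35·t(square B)
t(square B) = 1 + 0.35·t(square D) + 0.3·t(square B)
Solving: t(square D) = 3.1579, t(square B) = 3.0075.
Expected turns from square D to square A: 3.1579.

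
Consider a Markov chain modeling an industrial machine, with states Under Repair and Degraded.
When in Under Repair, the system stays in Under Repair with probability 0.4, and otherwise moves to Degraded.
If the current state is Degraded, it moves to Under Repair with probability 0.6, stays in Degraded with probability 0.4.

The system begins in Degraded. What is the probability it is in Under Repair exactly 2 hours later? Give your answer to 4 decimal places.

0.4800

Sum over the intermediate state after 1 hour:
P = P(Degraded→Under Repair)·P(Under Repair→Under Repair) + P(Degraded→Degraded)·P(Degraded→Under Repair)
  = 0.6×0.4 + 0.4×0.6
  = 0.2400 + 0.2400 = 0.4800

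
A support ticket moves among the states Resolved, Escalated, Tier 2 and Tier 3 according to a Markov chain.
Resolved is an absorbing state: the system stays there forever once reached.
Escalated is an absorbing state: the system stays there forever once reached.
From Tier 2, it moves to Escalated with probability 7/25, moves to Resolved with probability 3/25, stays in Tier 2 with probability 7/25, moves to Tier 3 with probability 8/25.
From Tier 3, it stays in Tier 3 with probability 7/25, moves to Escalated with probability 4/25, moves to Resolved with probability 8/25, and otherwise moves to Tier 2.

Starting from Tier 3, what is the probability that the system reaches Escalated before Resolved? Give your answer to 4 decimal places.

0.4130

Let h(s) be the probability of absorption at Escalated starting from transient state s. Then h(Escalated) = 1 and h(Resolved) = 0. By first-step analysis:
h(Tier 2) = 0.12·0 + 0.28·1 + 0.28·h(Tier 2) + 0.32·h(Tier 3)
h(Tier 3) = 0.32·0 + 0.16·1 + 0.24·h(Tier 2) + 0.28·h(Tier 3)
Solving: h(Tier 2) = 0.5725, h(Tier 3) = 0.4130.
Starting from Tier 3, the probability is 0.4130.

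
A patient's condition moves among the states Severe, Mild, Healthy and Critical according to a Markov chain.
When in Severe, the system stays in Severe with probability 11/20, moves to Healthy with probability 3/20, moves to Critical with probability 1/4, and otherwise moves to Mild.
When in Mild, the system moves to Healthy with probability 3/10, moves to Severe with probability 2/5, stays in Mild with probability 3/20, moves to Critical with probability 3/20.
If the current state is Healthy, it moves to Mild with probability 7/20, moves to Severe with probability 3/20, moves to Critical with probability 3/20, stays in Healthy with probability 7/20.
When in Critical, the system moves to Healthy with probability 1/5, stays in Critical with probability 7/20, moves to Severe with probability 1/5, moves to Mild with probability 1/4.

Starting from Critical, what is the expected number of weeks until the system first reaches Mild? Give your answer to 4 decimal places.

4.6809

Let t(s) be the expected number of weeks to first reach Mild from state s, with t(Mild) = 0. Conditioning on the first week:
t(Severe) = 1 + 0.55·t(Severe) + 0.15·t(Healthy) + 0.25·t(Critical)
t(Healthy) = 1 + 0.15·t(Severe) + 0.35·t(Healthy) + 0.15·t(Critical)
t(Critical) = 1 + 0.2·t(Severe) + 0.2·t(Healthy) + 0.35·t(Critical)
Solving: t(Severe) = 6.1702, t(Healthy) = 4.0426, t(Critical) = 4.6809.
Expected weeks from Critical to Mild: 4.6809.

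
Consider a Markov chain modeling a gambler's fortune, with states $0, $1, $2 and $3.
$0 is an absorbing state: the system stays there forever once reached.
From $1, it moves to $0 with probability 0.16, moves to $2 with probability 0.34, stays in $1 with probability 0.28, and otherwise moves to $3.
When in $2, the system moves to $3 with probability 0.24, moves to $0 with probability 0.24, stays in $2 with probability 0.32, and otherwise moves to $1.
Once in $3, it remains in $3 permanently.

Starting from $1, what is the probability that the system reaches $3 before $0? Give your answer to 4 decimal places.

Let h(s) be the probability of absorption at $3 starting from transient state s. Then h($3) = 1 and h($0) = 0. By first-step analysis:
h($1) = 0.16·0 + 0.28·h($1) + 0.34·h($2) + 0.22·1
h($2) = 0.24·0 + 0.2·h($1) + 0.32·h($2) + 0.24·1
Solving: h($1) = 0.5484, h($2) = 0.5142.
Starting from $1, the probability is 0.5484.

0.5484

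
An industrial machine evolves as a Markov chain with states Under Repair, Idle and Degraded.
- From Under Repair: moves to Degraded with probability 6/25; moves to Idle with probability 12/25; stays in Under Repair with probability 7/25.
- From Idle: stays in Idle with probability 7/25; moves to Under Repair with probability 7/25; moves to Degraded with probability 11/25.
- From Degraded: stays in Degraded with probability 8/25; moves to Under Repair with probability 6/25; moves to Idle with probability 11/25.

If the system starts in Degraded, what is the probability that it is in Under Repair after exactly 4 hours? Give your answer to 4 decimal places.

0.2662

Propagate the distribution vector 4 hours from Degraded.
After 0 hours: (0.0000, 0.0000, 1.0000)
After 1 hour: (0.2400, 0.4400, 0.3200)
After 2 hours: (0.2672, 0.3792, 0.3536)
After 3 hours: (0.2659, 0.3900, 0.3441)
After 4 hours: (0.2662, 0.3882, 0.3455)
P(in Under Repair after 4 hours) = 0.2662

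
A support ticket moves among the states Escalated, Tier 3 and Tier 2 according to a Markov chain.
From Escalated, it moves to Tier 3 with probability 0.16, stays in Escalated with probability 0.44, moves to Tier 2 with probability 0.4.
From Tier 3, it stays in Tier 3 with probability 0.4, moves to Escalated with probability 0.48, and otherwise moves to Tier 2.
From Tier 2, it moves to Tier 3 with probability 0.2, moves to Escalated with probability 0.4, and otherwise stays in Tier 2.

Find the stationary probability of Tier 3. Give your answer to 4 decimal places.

0.2282

Let the stationary distribution be π with π = πP and π_1 + π_2 + π_3 = 1.
π_1 = 0.44·π_1 + 0.48·π_2 + 0.4·π_3
π_2 = 0.16·π_1 + 0.4·π_2 + 0.2·π_3
Solving with the normalization constraint gives π = (0.4357, 0.2282, 0.3361).
So the stationary probability of Tier 3 is 0.2282.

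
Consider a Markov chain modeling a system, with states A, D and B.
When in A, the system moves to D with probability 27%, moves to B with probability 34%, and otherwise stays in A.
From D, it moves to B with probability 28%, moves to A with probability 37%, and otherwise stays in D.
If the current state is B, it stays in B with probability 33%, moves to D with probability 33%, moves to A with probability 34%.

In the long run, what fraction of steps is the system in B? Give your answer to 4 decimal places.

0.3180

Let the stationary distribution be π with π = πP and π_1 + π_2 + π_3 = 1.
π_1 = 0.39·π_1 + 0.37·π_2 + 0.34·π_3
π_2 = 0.27·π_1 + 0.35·π_2 + 0.33·π_3
Solving with the normalization constraint gives π = (0.3678, 0.3142, 0.3180).
So the stationary probability of B is 0.3180.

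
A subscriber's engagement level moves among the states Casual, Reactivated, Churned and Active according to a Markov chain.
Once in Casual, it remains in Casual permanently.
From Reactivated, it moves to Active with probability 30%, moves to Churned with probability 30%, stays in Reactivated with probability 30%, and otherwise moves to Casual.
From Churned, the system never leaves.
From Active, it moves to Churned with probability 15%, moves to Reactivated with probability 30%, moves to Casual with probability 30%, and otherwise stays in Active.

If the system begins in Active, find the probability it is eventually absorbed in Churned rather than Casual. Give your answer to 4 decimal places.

0.4483

Let h(s) be the probability of absorption at Churned starting from transient state s. Then h(Churned) = 1 and h(Casual) = 0. By first-step analysis:
h(Reactivated) = 0.1·0 + 0.3·h(Reactivated) + 0.3·1 + 0.3·h(Active)
h(Active) = 0.3·0 + 0.3·h(Reactivated) + 0.15·1 + 0.25·h(Active)
Solving: h(Reactivated) = 0.6207, h(Active) = 0.4483.
Starting from Active, the probability is 0.4483.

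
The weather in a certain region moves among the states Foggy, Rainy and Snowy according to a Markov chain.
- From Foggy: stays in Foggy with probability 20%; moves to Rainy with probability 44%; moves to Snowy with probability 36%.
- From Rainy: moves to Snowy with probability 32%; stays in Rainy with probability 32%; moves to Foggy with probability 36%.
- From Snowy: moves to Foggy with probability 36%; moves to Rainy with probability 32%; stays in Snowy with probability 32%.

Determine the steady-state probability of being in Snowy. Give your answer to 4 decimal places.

0.3324

Let the stationary distribution be π with π = πP and π_1 + π_2 + π_3 = 1.
π_1 = 0.2·π_1 + 0.36·π_2 + 0.36·π_3
π_2 = 0.44·π_1 + 0.32·π_2 + 0.32·π_3
Solving with the normalization constraint gives π = (0.3103, 0.3572, 0.3324).
So the stationary probability of Snowy is 0.3324.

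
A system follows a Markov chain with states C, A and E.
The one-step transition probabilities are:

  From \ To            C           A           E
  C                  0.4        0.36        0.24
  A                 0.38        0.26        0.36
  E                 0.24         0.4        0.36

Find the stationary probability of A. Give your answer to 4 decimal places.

0.3389

Let the stationary distribution be π with π = πP and π_1 + π_2 + π_3 = 1.
π_1 = 0.4·π_1 + 0.38·π_2 + 0.24·π_3
π_2 = 0.36·π_1 + 0.26·π_2 + 0.4·π_3
Solving with the normalization constraint gives π = (0.3422, 0.3389, 0.3189).
So the stationary probability of A is 0.3389.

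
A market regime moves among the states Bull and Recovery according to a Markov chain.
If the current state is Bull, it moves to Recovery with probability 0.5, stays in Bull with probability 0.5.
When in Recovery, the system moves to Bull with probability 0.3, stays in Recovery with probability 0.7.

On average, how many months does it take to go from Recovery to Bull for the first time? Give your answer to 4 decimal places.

3.3333

Let t(s) be the expected number of months to first reach Bull from state s, with t(Bull) = 0. Conditioning on the first month:
t(Recovery) = 1 + 0.7·t(Recovery)
Solving: t(Recovery) = 3.3333.
Expected months from Recovery to Bull: 3.3333.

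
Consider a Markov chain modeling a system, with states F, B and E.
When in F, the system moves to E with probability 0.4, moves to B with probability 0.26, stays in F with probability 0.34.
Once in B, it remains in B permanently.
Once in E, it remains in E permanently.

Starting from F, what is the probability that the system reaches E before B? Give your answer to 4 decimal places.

0.6061

Let h(s) be the probability of absorption at E starting from transient state s. Then h(E) = 1 and h(B) = 0. By first-step analysis:
h(F) = 0.34·h(F) + 0.26·0 + 0.4·1
Solving: h(F) = 0.6061.
Starting from F, the probability is 0.6061.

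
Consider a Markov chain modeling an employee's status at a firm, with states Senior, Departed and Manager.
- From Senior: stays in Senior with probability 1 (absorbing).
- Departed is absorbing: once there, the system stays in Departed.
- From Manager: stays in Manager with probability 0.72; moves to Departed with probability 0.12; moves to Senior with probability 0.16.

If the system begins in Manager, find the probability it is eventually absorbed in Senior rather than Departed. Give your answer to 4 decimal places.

0.5714

Let h(s) be the probability of absorption at Senior starting from transient state s. Then h(Senior) = 1 and h(Departed) = 0. By first-step analysis:
h(Manager) = 0.16·1 + 0.12·0 + 0.72·h(Manager)
Solving: h(Manager) = 0.5714.
Starting from Manager, the probability is 0.5714.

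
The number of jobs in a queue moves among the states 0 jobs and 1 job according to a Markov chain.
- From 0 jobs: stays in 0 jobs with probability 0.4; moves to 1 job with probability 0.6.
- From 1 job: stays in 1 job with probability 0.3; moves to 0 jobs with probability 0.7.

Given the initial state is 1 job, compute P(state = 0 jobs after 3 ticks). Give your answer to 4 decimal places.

0.5530

Propagate the distribution vector 3 ticks from 1 job.
After 0 ticks: (0.0000, 1.0000)
After 1 tick: (0.7000, 0.3000)
After 2 ticks: (0.4900, 0.5100)
After 3 ticks: (0.5530, 0.4470)
P(in 0 jobs after 3 ticks) = 0.5530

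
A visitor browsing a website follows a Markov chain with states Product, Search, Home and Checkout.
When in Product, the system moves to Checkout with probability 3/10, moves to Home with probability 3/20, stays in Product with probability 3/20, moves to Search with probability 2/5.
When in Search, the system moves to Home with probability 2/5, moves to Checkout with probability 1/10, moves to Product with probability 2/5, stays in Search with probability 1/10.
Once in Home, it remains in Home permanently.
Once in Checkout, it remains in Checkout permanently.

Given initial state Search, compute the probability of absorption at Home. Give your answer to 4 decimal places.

Let h(s) be the probability of absorption at Home starting from transient state s. Then h(Home) = 1 and h(Checkout) = 0. By first-step analysis:
h(Product) = 0.15·h(Product) + 0.4·h(Search) + 0.15·1 + 0.3·0
h(Search) = 0.4·h(Product) + 0.1·h(Search) + 0.4·1 + 0.1·0
Solving: h(Product) = 0.4876, h(Search) = 0.6612.
Starting from Search, the probability is 0.6612.

0.6612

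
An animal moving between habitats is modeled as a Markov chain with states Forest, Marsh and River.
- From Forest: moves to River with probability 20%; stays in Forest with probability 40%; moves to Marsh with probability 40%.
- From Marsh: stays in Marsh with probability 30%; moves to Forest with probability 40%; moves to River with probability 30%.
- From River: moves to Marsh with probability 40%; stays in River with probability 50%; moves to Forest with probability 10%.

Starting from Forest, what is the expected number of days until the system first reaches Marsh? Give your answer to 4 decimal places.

2.5000

Let t(s) be the expected number of days to first reach Marsh from state s, with t(Marsh) = 0. Conditioning on the first day:
t(Forest) = 1 + 0.4·t(Forest) + 0.2·t(River)
t(River) = 1 + 0.1·t(Forest) + 0.5·t(River)
Solving: t(Forest) = 2.5000, t(River) = 2.5000.
Expected days from Forest to Marsh: 2.5000.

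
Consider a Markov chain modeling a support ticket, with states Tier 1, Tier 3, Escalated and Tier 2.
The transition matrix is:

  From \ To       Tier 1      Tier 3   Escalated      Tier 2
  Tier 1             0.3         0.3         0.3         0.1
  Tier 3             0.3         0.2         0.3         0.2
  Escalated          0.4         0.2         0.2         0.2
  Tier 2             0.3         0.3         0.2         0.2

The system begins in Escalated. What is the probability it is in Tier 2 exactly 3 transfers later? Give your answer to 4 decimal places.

Propagate the distribution vector 3 transfers from Escalated.
After 0 transfers: (0.0000, 0.0000, 1.0000, 0.0000)
After 1 transfer: (0.4000, 0.2000, 0.2000, 0.2000)
After 2 transfers: (0.3200, 0.2600, 0.2600, 0.1600)
After 3 transfers: (0.3260, 0.2480, 0.2580, 0.1680)
P(in Tier 2 after 3 transfers) = 0.1680

0.1680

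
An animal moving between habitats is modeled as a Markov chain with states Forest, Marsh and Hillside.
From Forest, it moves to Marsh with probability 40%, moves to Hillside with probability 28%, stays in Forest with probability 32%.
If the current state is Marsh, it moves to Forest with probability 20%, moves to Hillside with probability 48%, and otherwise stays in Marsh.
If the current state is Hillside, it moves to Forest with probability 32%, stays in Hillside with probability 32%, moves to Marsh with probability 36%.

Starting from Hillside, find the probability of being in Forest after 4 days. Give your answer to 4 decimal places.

Propagate the distribution vector 4 days from Hillside.
After 0 days: (0.0000, 0.0000, 1.0000)
After 1 day: (0.3200, 0.3600, 0.3200)
After 2 days: (0.2768, 0.3584, 0.3648)
After 3 days: (0.2770, 0.3567, 0.3663)
After 4 days: (0.2772, 0.3568, 0.3660)
P(in Forest after 4 days) = 0.2772

0.2772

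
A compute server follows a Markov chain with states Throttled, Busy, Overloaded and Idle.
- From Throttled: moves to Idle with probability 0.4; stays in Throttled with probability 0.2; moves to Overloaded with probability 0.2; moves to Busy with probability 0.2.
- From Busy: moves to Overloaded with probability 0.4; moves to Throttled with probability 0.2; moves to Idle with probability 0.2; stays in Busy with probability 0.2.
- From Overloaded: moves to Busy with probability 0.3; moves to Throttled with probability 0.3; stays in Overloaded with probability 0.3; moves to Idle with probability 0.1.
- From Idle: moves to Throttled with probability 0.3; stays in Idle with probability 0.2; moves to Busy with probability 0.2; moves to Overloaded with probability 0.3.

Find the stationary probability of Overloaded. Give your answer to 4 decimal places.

0.2978

Let the stationary distribution be π with π = πP and π_1 + π_2 + π_3 + π_4 = 1.
π_1 = 0.2·π_1 + 0.2·π_2 + 0.3·π_3 + 0.3·π_4
π_2 = 0.2·π_1 + 0.2·π_2 + 0.3·π_3 + 0.2·π_4
π_3 = 0.2·π_1 + 0.4·π_2 + 0.3·π_3 + 0.3·π_4
Solving with the normalization constraint gives π = (0.2518, 0.2298, 0.2978, 0.2206).
So the stationary probability of Overloaded is 0.2978.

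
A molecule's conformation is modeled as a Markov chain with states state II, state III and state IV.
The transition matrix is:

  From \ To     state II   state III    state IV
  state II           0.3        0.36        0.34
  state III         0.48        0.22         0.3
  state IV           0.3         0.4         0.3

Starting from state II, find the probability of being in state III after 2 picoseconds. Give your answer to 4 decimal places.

Sum over the intermediate state after 1 picosecond:
P = P(state II→state II)·P(state II→state III) + P(state II→state III)·P(state III→state III) + P(state II→state IV)·P(state IV→state III)
  = 0.3×0.36 + 0.36×0.22 + 0.34×0.4
  = 0.1080 + 0.0792 + 0.1360 = 0.3232

0.3232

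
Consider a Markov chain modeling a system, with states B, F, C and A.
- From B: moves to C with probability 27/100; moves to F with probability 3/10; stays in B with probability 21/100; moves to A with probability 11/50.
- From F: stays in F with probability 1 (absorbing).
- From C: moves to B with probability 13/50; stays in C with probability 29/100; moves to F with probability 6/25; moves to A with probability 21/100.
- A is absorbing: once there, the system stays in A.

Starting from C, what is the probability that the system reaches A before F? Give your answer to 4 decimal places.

Let h(s) be the probability of absorption at A starting from transient state s. Then h(A) = 1 and h(F) = 0. By first-step analysis:
h(B) = 0.21·h(B) + 0.3·0 + 0.27·h(C) + 0.22·1
h(C) = 0.26·h(B) + 0.24·0 + 0.29·h(C) + 0.21·1
Solving: h(B) = 0.4339, h(C) = 0.4547.
Starting from C, the probability is 0.4547.

0.4547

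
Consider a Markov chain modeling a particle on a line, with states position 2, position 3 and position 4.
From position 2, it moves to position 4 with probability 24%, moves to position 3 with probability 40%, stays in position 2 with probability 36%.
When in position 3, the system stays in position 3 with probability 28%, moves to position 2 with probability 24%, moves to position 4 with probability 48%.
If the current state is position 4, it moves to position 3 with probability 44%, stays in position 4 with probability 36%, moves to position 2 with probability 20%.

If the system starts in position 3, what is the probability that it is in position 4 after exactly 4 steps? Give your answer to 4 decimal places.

Propagate the distribution vector 4 steps from position 3.
After 0 steps: (0.0000, 1.0000, 0.0000)
After 1 step: (0.2400, 0.2800, 0.4800)
After 2 steps: (0.2496, 0.3856, 0.3648)
After 3 steps: (0.2554, 0.3683, 0.3763)
After 4 steps: (0.2556, 0.3709, 0.3736)
P(in position 4 after 4 steps) = 0.3736

0.3736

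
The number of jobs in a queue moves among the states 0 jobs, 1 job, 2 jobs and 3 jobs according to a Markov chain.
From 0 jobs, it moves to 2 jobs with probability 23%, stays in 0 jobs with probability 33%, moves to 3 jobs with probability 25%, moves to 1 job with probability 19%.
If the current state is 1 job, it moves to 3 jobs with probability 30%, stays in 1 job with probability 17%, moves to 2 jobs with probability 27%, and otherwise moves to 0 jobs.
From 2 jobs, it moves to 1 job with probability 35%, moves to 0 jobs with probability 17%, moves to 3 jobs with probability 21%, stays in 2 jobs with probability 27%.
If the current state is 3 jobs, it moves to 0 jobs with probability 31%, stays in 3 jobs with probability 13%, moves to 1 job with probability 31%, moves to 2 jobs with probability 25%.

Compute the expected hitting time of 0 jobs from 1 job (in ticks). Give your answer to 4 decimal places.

Let t(s) be the expected number of ticks to first reach 0 jobs from state s, with t(0 jobs) = 0. Conditioning on the first tick:
t(1 job) = 1 + 0.17·t(1 job) + 0.27·t(2 jobs) + 0.3·t(3 jobs)
t(2 jobs) = 1 + 0.35·t(1 job) + 0.27·t(2 jobs) + 0.21·t(3 jobs)
t(3 jobs) = 1 + 0.31·t(1 job) + 0.25·t(2 jobs) + 0.13·t(3 jobs)
Solving: t(1 job) = 4.0335, t(2 jobs) = 4.4126, t(3 jobs) = 3.8546.
Expected ticks from 1 job to 0 jobs: 4.0335.

4.0335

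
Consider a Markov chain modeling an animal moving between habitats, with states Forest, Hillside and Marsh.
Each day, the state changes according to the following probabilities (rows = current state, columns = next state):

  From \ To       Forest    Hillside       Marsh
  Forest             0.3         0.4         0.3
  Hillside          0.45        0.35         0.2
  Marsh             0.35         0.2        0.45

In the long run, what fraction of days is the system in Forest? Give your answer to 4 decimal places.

0.3639

Let the stationary distribution be π with π = πP and π_1 + π_2 + π_3 = 1.
π_1 = 0.3·π_1 + 0.45·π_2 + 0.35·π_3
π_2 = 0.4·π_1 + 0.35·π_2 + 0.2·π_3
Solving with the normalization constraint gives π = (0.3639, 0.3209, 0.3152).
So the stationary probability of Forest is 0.3639.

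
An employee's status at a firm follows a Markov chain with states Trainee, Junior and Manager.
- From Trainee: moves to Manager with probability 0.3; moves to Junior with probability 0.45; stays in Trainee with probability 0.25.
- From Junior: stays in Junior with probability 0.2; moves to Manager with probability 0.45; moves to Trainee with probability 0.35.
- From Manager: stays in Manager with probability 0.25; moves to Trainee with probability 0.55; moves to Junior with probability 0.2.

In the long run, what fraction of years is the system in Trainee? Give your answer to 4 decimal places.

0.3778

Let the stationary distribution be π with π = πP and π_1 + π_2 + π_3 = 1.
π_1 = 0.25·π_1 + 0.35·π_2 + 0.55·π_3
π_2 = 0.45·π_1 + 0.2·π_2 + 0.2·π_3
Solving with the normalization constraint gives π = (0.3778, 0.2944, 0.3278).
So the stationary probability of Trainee is 0.3778.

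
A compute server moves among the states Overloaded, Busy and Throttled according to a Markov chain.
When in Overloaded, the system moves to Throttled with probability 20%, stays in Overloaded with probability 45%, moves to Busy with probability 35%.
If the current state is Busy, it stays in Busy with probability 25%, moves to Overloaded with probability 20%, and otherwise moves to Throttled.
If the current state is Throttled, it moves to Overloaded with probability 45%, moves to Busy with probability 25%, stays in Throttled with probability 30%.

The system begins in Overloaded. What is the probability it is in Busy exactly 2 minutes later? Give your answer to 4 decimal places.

0.2950

Sum over the intermediate state after 1 minute:
P = P(Overloaded→Overloaded)·P(Overloaded→Busy) + P(Overloaded→Busy)·P(Busy→Busy) + P(Overloaded→Throttled)·P(Throttled→Busy)
  = 0.45×0.35 + 0.35×0.25 + 0.2×0.25
  = 0.1575 + 0.0875 + 0.0500 = 0.2950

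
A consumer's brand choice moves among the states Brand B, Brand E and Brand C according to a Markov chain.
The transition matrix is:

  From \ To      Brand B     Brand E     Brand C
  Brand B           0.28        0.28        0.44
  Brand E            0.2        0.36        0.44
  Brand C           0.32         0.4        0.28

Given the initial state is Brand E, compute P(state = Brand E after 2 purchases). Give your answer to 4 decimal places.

Sum over the intermediate state after 1 purchase:
P = P(Brand E→Brand B)·P(Brand B→Brand E) + P(Brand E→Brand E)·P(Brand E→Brand E) + P(Brand E→Brand C)·P(Brand C→Brand E)
  = 0.2×0.28 + 0.36×0.36 + 0.44×0.4
  = 0.0560 + 0.1296 + 0.1760 = 0.3616

0.3616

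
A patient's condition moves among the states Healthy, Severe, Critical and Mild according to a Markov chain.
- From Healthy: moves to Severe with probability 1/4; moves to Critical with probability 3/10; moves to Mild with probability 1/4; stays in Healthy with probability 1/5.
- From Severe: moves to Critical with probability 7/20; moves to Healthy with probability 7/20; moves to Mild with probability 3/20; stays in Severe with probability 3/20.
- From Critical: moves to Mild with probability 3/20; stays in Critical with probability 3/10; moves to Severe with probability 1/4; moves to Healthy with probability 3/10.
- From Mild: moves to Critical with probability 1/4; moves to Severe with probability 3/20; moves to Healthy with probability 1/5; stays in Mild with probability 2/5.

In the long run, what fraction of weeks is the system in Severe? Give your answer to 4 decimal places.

0.2059

Let the stationary distribution be π with π = πP and π_1 + π_2 + π_3 + π_4 = 1.
π_1 = 0.2·π_1 + 0.35·π_2 + 0.3·π_3 + 0.2·π_4
π_2 = 0.25·π_1 + 0.15·π_2 + 0.25·π_3 + 0.15·π_4
π_3 = 0.3·π_1 + 0.35·π_2 + 0.3·π_3 + 0.25·π_4
Solving with the normalization constraint gives π = (0.2607, 0.2059, 0.2986, 0.2348).
So the stationary probability of Severe is 0.2059.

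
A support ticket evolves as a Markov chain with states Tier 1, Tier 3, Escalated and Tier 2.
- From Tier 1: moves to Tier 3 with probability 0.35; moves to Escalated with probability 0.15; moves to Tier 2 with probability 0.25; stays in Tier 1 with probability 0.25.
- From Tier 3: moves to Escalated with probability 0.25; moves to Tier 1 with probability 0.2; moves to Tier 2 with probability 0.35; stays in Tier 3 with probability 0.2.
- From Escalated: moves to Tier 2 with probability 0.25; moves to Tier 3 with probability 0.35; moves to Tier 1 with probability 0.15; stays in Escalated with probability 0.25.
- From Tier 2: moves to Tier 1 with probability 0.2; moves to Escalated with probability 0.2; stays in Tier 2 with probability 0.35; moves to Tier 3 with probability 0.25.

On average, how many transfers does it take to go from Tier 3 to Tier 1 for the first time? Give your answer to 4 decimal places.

Let t(s) be the expected number of transfers to first reach Tier 1 from state s, with t(Tier 1) = 0. Conditioning on the first transfer:
t(Tier 3) = 1 + 0.2·t(Tier 3) + 0.25·t(Escalated) + 0.35·t(Tier 2)
t(Escalated) = 1 + 0.35·t(Tier 3) + 0.25·t(Escalated) + 0.25·t(Tier 2)
t(Tier 2) = 1 + 0.25·t(Tier 3) + 0.2·t(Escalated) + 0.35·t(Tier 2)
Solving: t(Tier 3) = 5.3102, t(Escalated) = 5.5771, t(Tier 2) = 5.2969.
Expected transfers from Tier 3 to Tier 1: 5.3102.

5.3102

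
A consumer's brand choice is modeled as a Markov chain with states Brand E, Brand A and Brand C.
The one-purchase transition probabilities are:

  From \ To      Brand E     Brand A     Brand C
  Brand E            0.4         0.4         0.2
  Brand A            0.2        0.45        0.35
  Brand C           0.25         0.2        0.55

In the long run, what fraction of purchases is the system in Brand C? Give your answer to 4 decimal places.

0.3861

Let the stationary distribution be π with π = πP and π_1 + π_2 + π_3 = 1.
π_1 = 0.4·π_1 + 0.2·π_2 + 0.25·π_3
π_2 = 0.4·π_1 + 0.45·π_2 + 0.2·π_3
Solving with the normalization constraint gives π = (0.2741, 0.3398, 0.3861).
So the stationary probability of Brand C is 0.3861.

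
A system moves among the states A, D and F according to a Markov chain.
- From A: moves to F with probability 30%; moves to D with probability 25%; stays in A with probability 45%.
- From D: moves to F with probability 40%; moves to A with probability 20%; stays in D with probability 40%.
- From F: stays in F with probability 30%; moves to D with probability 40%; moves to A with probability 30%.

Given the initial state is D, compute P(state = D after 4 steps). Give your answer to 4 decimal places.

0.3540

Propagate the distribution vector 4 steps from D.
After 0 steps: (0.0000, 1.0000, 0.0000)
After 1 step: (0.2000, 0.4000, 0.4000)
After 2 steps: (0.2900, 0.3700, 0.3400)
After 3 steps: (0.3065, 0.3565, 0.3370)
After 4 steps: (0.3103, 0.3540, 0.3357)
P(in D after 4 steps) = 0.3540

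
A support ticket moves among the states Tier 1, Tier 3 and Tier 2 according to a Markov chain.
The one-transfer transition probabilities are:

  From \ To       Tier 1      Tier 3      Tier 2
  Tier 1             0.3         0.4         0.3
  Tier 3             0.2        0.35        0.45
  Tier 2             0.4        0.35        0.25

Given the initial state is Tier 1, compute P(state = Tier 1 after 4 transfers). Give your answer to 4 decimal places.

Propagate the distribution vector 4 transfers from Tier 1.
After 0 transfers: (1.0000, 0.0000, 0.0000)
After 1 transfer: (0.3000, 0.4000, 0.3000)
After 2 transfers: (0.2900, 0.3650, 0.3450)
After 3 transfers: (0.2980, 0.3645, 0.3375)
After 4 transfers: (0.2973, 0.3649, 0.3378)
P(in Tier 1 after 4 transfers) = 0.2973

0.2973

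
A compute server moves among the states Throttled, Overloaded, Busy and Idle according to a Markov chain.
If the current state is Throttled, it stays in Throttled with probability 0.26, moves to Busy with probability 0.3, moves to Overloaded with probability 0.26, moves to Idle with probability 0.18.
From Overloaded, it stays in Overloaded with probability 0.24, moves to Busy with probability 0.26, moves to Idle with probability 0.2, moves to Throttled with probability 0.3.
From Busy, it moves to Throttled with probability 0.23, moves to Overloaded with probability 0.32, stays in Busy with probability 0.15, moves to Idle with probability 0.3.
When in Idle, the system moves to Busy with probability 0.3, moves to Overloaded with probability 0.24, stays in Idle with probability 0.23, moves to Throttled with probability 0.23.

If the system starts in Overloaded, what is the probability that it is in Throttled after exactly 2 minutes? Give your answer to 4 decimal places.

Propagate the distribution vector 2 minutes from Overloaded.
After 0 minutes: (0.0000, 1.0000, 0.0000, 0.0000)
After 1 minute: (0.3000, 0.2400, 0.2600, 0.2000)
After 2 minutes: (0.2558, 0.2668, 0.2514, 0.2260)
P(in Throttled after 2 minutes) = 0.2558

0.2558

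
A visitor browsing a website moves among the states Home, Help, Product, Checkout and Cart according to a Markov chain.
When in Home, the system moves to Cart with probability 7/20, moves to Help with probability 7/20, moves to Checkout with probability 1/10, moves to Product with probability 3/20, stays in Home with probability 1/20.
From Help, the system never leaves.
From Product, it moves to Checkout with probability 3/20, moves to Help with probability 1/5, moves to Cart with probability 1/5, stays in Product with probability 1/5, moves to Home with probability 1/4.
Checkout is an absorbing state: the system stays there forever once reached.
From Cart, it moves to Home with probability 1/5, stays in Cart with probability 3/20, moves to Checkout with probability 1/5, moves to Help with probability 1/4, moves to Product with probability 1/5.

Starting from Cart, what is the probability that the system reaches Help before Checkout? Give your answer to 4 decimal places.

Let h(s) be the probability of absorption at Help starting from transient state s. Then h(Help) = 1 and h(Checkout) = 0. By first-step analysis:
h(Home) = 0.05·h(Home) + 0.35·1 + 0.15·h(Product) + 0.1·0 + 0.35·h(Cart)
h(Product) = 0.25·h(Home) + 0.2·1 + 0.2·h(Product) + 0.15·0 + 0.2·h(Cart)
h(Cart) = 0.2·h(Home) + 0.25·1 + 0.2·h(Product) + 0.2·0 + 0.15·h(Cart)
Solving: h(Home) = 0.6866, h(Product) = 0.6146, h(Cart) = 0.6003.
Starting from Cart, the probability is 0.6003.

0.6003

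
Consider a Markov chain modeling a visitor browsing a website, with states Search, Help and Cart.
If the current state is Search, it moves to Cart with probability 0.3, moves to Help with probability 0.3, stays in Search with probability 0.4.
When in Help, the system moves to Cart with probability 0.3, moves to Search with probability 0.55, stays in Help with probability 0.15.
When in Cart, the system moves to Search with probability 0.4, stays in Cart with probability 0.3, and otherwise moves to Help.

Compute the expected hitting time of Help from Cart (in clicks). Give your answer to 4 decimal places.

Let t(s) be the expected number of clicks to first reach Help from state s, with t(Help) = 0. Conditioning on the first click:
t(Search) = 1 + 0.4·t(Search) + 0.3·t(Cart)
t(Cart) = 1 + 0.4·t(Search) + 0.3·t(Cart)
Solving: t(Search) = 3.3333, t(Cart) = 3.3333.
Expected clicks from Cart to Help: 3.3333.

3.3333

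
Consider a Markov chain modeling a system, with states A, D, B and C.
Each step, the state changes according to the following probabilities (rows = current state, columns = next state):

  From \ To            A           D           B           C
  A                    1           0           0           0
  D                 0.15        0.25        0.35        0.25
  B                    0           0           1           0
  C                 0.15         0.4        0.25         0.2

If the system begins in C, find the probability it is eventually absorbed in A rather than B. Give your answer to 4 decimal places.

Let h(s) be the probability of absorption at A starting from transient state s. Then h(A) = 1 and h(B) = 0. By first-step analysis:
h(D) = 0.15·1 + 0.25·h(D) + 0.35·0 + 0.25·h(C)
h(C) = 0.15·1 + 0.4·h(D) + 0.25·0 + 0.2·h(C)
Solving: h(D) = 0.3150, h(C) = 0.3450.
Starting from C, the probability is 0.3450.

0.3450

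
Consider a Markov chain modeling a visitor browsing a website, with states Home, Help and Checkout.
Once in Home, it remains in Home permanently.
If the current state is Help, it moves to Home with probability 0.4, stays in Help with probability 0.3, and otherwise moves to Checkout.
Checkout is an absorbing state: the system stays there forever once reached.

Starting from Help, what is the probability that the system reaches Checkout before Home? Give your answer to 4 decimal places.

Let h(s) be the probability of absorption at Checkout starting from transient state s. Then h(Checkout) = 1 and h(Home) = 0. By first-step analysis:
h(Help) = 0.4·0 + 0.3·h(Help) + 0.3·1
Solving: h(Help) = 0.4286.
Starting from Help, the probability is 0.4286.

0.4286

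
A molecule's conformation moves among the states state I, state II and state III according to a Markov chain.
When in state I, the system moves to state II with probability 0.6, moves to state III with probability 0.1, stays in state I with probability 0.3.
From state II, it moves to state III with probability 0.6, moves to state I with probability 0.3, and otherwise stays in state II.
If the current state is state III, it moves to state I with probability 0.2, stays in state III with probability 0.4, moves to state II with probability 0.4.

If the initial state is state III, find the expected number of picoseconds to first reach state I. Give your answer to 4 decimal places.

4.3333

Let t(s) be the expected number of picoseconds to first reach state I from state s, with t(state I) = 0. Conditioning on the first picosecond:
t(state II) = 1 + 0.1·t(state II) + 0.6·t(state III)
t(state III) = 1 + 0.4·t(state II) + 0.4·t(state III)
Solving: t(state II) = 4.0000, t(state III) = 4.3333.
Expected picoseconds from state III to state I: 4.3333.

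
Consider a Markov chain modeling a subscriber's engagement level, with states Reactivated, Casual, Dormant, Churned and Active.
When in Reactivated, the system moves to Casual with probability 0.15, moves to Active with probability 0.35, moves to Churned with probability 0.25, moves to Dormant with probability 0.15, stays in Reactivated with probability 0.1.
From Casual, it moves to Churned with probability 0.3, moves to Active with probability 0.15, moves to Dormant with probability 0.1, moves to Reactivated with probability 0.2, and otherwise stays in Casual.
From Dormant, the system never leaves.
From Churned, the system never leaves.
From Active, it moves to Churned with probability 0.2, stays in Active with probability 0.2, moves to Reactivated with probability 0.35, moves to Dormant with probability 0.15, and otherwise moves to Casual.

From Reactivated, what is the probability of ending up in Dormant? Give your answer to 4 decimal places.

Let h(s) be the probability of absorption at Dormant starting from transient state s. Then h(Dormant) = 1 and h(Churned) = 0. By first-step analysis:
h(Reactivated) = 0.1·h(Reactivated) + 0.15·h(Casual) + 0.15·1 + 0.25·0 + 0.35·h(Active)
h(Casual) = 0.2·h(Reactivated) + 0.25·h(Casual) + 0.1·1 + 0.3·0 + 0.15·h(Active)
h(Active) = 0.35·h(Reactivated) + 0.1·h(Casual) + 0.15·1 + 0.2·0 + 0.2·h(Active)
Solving: h(Reactivated) = 0.3689, h(Casual) = 0.3092, h(Active) = 0.3876.
Starting from Reactivated, the probability is 0.3689.

0.3689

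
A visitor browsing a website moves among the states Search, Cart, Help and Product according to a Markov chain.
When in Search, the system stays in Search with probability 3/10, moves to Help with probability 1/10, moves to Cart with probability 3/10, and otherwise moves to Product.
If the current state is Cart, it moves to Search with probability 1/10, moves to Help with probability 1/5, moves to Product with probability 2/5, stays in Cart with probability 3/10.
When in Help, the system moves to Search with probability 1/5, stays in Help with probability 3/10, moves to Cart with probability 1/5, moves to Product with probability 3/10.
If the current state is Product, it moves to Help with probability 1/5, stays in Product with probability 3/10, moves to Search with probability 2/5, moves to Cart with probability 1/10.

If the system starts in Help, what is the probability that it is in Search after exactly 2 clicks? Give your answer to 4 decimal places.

Propagate the distribution vector 2 clicks from Help.
After 0 clicks: (0.0000, 0.0000, 1.0000, 0.0000)
After 1 click: (0.2000, 0.2000, 0.3000, 0.3000)
After 2 clicks: (0.2600, 0.2100, 0.2100, 0.3200)
P(in Search after 2 clicks) = 0.2600

0.2600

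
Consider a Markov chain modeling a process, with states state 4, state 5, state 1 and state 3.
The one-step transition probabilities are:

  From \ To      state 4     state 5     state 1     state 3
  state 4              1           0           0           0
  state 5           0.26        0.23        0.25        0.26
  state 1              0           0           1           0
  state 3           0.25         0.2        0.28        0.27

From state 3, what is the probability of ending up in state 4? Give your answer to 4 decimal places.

Let h(s) be the probability of absorption at state 4 starting from transient state s. Then h(state 4) = 1 and h(state 1) = 0. By first-step analysis:
h(state 5) = 0.26·1 + 0.23·h(state 5) + 0.25·0 + 0.26·h(state 3)
h(state 3) = 0.25·1 + 0.2·h(state 5) + 0.28·0 + 0.27·h(state 3)
Solving: h(state 5) = 0.4995, h(state 3) = 0.4793.
Starting from state 3, the probability is 0.4793.

0.4793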